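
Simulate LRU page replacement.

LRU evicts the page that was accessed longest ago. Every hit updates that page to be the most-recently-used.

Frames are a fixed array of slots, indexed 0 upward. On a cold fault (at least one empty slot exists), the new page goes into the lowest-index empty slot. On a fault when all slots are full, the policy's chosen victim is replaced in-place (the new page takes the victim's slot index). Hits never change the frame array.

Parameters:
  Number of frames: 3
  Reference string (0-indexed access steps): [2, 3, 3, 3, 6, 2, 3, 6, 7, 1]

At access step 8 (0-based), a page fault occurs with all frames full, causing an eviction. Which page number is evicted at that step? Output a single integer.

Answer: 2

Derivation:
Step 0: ref 2 -> FAULT, frames=[2,-,-]
Step 1: ref 3 -> FAULT, frames=[2,3,-]
Step 2: ref 3 -> HIT, frames=[2,3,-]
Step 3: ref 3 -> HIT, frames=[2,3,-]
Step 4: ref 6 -> FAULT, frames=[2,3,6]
Step 5: ref 2 -> HIT, frames=[2,3,6]
Step 6: ref 3 -> HIT, frames=[2,3,6]
Step 7: ref 6 -> HIT, frames=[2,3,6]
Step 8: ref 7 -> FAULT, evict 2, frames=[7,3,6]
At step 8: evicted page 2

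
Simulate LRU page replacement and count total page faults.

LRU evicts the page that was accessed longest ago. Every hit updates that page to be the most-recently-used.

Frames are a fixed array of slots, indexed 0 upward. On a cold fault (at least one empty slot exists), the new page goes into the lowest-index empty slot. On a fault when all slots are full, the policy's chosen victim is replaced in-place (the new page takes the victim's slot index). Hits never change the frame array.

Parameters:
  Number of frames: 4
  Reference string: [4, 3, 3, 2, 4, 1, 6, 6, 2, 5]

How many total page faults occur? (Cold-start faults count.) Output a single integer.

Answer: 6

Derivation:
Step 0: ref 4 → FAULT, frames=[4,-,-,-]
Step 1: ref 3 → FAULT, frames=[4,3,-,-]
Step 2: ref 3 → HIT, frames=[4,3,-,-]
Step 3: ref 2 → FAULT, frames=[4,3,2,-]
Step 4: ref 4 → HIT, frames=[4,3,2,-]
Step 5: ref 1 → FAULT, frames=[4,3,2,1]
Step 6: ref 6 → FAULT (evict 3), frames=[4,6,2,1]
Step 7: ref 6 → HIT, frames=[4,6,2,1]
Step 8: ref 2 → HIT, frames=[4,6,2,1]
Step 9: ref 5 → FAULT (evict 4), frames=[5,6,2,1]
Total faults: 6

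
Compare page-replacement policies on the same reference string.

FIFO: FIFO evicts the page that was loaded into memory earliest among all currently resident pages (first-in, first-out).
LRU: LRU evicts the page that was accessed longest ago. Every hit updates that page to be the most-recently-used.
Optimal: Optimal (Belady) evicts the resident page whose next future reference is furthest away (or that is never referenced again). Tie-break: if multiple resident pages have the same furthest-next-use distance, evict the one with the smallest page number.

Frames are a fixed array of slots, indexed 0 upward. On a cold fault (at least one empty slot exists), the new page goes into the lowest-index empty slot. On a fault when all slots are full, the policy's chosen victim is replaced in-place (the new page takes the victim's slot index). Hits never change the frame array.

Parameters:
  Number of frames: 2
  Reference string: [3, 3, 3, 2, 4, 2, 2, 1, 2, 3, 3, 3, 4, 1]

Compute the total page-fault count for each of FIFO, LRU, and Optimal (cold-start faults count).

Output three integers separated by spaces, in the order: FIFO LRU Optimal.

--- FIFO ---
  step 0: ref 3 -> FAULT, frames=[3,-] (faults so far: 1)
  step 1: ref 3 -> HIT, frames=[3,-] (faults so far: 1)
  step 2: ref 3 -> HIT, frames=[3,-] (faults so far: 1)
  step 3: ref 2 -> FAULT, frames=[3,2] (faults so far: 2)
  step 4: ref 4 -> FAULT, evict 3, frames=[4,2] (faults so far: 3)
  step 5: ref 2 -> HIT, frames=[4,2] (faults so far: 3)
  step 6: ref 2 -> HIT, frames=[4,2] (faults so far: 3)
  step 7: ref 1 -> FAULT, evict 2, frames=[4,1] (faults so far: 4)
  step 8: ref 2 -> FAULT, evict 4, frames=[2,1] (faults so far: 5)
  step 9: ref 3 -> FAULT, evict 1, frames=[2,3] (faults so far: 6)
  step 10: ref 3 -> HIT, frames=[2,3] (faults so far: 6)
  step 11: ref 3 -> HIT, frames=[2,3] (faults so far: 6)
  step 12: ref 4 -> FAULT, evict 2, frames=[4,3] (faults so far: 7)
  step 13: ref 1 -> FAULT, evict 3, frames=[4,1] (faults so far: 8)
  FIFO total faults: 8
--- LRU ---
  step 0: ref 3 -> FAULT, frames=[3,-] (faults so far: 1)
  step 1: ref 3 -> HIT, frames=[3,-] (faults so far: 1)
  step 2: ref 3 -> HIT, frames=[3,-] (faults so far: 1)
  step 3: ref 2 -> FAULT, frames=[3,2] (faults so far: 2)
  step 4: ref 4 -> FAULT, evict 3, frames=[4,2] (faults so far: 3)
  step 5: ref 2 -> HIT, frames=[4,2] (faults so far: 3)
  step 6: ref 2 -> HIT, frames=[4,2] (faults so far: 3)
  step 7: ref 1 -> FAULT, evict 4, frames=[1,2] (faults so far: 4)
  step 8: ref 2 -> HIT, frames=[1,2] (faults so far: 4)
  step 9: ref 3 -> FAULT, evict 1, frames=[3,2] (faults so far: 5)
  step 10: ref 3 -> HIT, frames=[3,2] (faults so far: 5)
  step 11: ref 3 -> HIT, frames=[3,2] (faults so far: 5)
  step 12: ref 4 -> FAULT, evict 2, frames=[3,4] (faults so far: 6)
  step 13: ref 1 -> FAULT, evict 3, frames=[1,4] (faults so far: 7)
  LRU total faults: 7
--- Optimal ---
  step 0: ref 3 -> FAULT, frames=[3,-] (faults so far: 1)
  step 1: ref 3 -> HIT, frames=[3,-] (faults so far: 1)
  step 2: ref 3 -> HIT, frames=[3,-] (faults so far: 1)
  step 3: ref 2 -> FAULT, frames=[3,2] (faults so far: 2)
  step 4: ref 4 -> FAULT, evict 3, frames=[4,2] (faults so far: 3)
  step 5: ref 2 -> HIT, frames=[4,2] (faults so far: 3)
  step 6: ref 2 -> HIT, frames=[4,2] (faults so far: 3)
  step 7: ref 1 -> FAULT, evict 4, frames=[1,2] (faults so far: 4)
  step 8: ref 2 -> HIT, frames=[1,2] (faults so far: 4)
  step 9: ref 3 -> FAULT, evict 2, frames=[1,3] (faults so far: 5)
  step 10: ref 3 -> HIT, frames=[1,3] (faults so far: 5)
  step 11: ref 3 -> HIT, frames=[1,3] (faults so far: 5)
  step 12: ref 4 -> FAULT, evict 3, frames=[1,4] (faults so far: 6)
  step 13: ref 1 -> HIT, frames=[1,4] (faults so far: 6)
  Optimal total faults: 6

Answer: 8 7 6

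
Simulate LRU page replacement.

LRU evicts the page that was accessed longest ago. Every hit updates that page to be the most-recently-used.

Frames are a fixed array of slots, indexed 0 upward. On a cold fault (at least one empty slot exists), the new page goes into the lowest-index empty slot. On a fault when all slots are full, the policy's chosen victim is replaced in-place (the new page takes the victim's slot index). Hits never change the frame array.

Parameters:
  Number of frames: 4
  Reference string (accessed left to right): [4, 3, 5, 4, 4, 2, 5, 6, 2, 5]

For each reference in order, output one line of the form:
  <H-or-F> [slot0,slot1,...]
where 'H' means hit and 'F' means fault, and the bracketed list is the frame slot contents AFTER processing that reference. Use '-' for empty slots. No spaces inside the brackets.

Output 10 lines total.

F [4,-,-,-]
F [4,3,-,-]
F [4,3,5,-]
H [4,3,5,-]
H [4,3,5,-]
F [4,3,5,2]
H [4,3,5,2]
F [4,6,5,2]
H [4,6,5,2]
H [4,6,5,2]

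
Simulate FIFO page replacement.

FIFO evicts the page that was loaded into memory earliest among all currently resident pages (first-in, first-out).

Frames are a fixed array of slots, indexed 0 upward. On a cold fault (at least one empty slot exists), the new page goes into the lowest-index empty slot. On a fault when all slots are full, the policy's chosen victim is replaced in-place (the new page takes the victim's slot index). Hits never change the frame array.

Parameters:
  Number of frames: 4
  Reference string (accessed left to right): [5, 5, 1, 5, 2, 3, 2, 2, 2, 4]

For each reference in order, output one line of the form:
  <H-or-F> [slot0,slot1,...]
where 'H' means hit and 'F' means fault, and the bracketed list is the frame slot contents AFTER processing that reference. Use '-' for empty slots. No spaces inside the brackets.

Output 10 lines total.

F [5,-,-,-]
H [5,-,-,-]
F [5,1,-,-]
H [5,1,-,-]
F [5,1,2,-]
F [5,1,2,3]
H [5,1,2,3]
H [5,1,2,3]
H [5,1,2,3]
F [4,1,2,3]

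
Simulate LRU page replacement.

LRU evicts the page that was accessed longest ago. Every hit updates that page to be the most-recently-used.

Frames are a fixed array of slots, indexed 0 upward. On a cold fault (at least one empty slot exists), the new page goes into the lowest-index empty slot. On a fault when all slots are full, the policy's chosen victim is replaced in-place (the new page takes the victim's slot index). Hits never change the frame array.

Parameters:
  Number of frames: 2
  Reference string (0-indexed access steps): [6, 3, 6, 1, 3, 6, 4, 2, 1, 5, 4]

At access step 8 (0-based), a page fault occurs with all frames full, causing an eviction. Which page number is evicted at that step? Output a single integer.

Answer: 4

Derivation:
Step 0: ref 6 -> FAULT, frames=[6,-]
Step 1: ref 3 -> FAULT, frames=[6,3]
Step 2: ref 6 -> HIT, frames=[6,3]
Step 3: ref 1 -> FAULT, evict 3, frames=[6,1]
Step 4: ref 3 -> FAULT, evict 6, frames=[3,1]
Step 5: ref 6 -> FAULT, evict 1, frames=[3,6]
Step 6: ref 4 -> FAULT, evict 3, frames=[4,6]
Step 7: ref 2 -> FAULT, evict 6, frames=[4,2]
Step 8: ref 1 -> FAULT, evict 4, frames=[1,2]
At step 8: evicted page 4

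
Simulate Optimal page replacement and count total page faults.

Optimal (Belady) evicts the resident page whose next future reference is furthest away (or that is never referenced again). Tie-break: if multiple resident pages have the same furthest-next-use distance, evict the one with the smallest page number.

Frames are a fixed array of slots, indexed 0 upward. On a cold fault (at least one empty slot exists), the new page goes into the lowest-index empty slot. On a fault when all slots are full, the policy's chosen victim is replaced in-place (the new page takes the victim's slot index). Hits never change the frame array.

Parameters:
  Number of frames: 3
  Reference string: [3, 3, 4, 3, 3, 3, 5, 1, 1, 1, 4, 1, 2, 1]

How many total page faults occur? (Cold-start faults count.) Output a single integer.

Answer: 5

Derivation:
Step 0: ref 3 → FAULT, frames=[3,-,-]
Step 1: ref 3 → HIT, frames=[3,-,-]
Step 2: ref 4 → FAULT, frames=[3,4,-]
Step 3: ref 3 → HIT, frames=[3,4,-]
Step 4: ref 3 → HIT, frames=[3,4,-]
Step 5: ref 3 → HIT, frames=[3,4,-]
Step 6: ref 5 → FAULT, frames=[3,4,5]
Step 7: ref 1 → FAULT (evict 3), frames=[1,4,5]
Step 8: ref 1 → HIT, frames=[1,4,5]
Step 9: ref 1 → HIT, frames=[1,4,5]
Step 10: ref 4 → HIT, frames=[1,4,5]
Step 11: ref 1 → HIT, frames=[1,4,5]
Step 12: ref 2 → FAULT (evict 4), frames=[1,2,5]
Step 13: ref 1 → HIT, frames=[1,2,5]
Total faults: 5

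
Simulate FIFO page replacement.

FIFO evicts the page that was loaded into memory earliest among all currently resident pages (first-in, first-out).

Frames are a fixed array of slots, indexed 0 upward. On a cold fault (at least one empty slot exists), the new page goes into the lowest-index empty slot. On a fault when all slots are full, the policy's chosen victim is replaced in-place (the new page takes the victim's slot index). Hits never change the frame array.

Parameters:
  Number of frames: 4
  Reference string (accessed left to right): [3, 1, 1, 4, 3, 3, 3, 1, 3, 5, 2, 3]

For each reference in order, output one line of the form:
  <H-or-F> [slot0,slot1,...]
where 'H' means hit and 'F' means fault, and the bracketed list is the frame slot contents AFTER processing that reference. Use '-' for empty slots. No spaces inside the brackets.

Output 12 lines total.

F [3,-,-,-]
F [3,1,-,-]
H [3,1,-,-]
F [3,1,4,-]
H [3,1,4,-]
H [3,1,4,-]
H [3,1,4,-]
H [3,1,4,-]
H [3,1,4,-]
F [3,1,4,5]
F [2,1,4,5]
F [2,3,4,5]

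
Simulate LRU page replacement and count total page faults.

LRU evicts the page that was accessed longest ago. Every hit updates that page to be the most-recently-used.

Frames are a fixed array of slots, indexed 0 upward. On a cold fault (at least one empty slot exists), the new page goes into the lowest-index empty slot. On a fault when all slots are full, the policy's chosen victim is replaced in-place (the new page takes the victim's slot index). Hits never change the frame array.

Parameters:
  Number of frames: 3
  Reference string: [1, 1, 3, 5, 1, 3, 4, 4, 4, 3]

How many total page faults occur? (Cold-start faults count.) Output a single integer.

Answer: 4

Derivation:
Step 0: ref 1 → FAULT, frames=[1,-,-]
Step 1: ref 1 → HIT, frames=[1,-,-]
Step 2: ref 3 → FAULT, frames=[1,3,-]
Step 3: ref 5 → FAULT, frames=[1,3,5]
Step 4: ref 1 → HIT, frames=[1,3,5]
Step 5: ref 3 → HIT, frames=[1,3,5]
Step 6: ref 4 → FAULT (evict 5), frames=[1,3,4]
Step 7: ref 4 → HIT, frames=[1,3,4]
Step 8: ref 4 → HIT, frames=[1,3,4]
Step 9: ref 3 → HIT, frames=[1,3,4]
Total faults: 4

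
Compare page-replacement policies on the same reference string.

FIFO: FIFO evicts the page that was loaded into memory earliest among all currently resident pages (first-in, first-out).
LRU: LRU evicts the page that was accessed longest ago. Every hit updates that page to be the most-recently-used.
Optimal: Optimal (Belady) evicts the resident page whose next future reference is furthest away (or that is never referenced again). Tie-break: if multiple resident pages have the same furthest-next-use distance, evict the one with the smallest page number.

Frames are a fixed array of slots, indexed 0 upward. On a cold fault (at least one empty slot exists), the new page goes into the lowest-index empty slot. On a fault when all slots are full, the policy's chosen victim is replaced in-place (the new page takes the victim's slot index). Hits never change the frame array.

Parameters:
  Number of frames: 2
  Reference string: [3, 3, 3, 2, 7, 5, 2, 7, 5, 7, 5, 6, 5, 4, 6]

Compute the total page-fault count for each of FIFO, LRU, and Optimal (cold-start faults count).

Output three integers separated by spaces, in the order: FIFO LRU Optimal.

--- FIFO ---
  step 0: ref 3 -> FAULT, frames=[3,-] (faults so far: 1)
  step 1: ref 3 -> HIT, frames=[3,-] (faults so far: 1)
  step 2: ref 3 -> HIT, frames=[3,-] (faults so far: 1)
  step 3: ref 2 -> FAULT, frames=[3,2] (faults so far: 2)
  step 4: ref 7 -> FAULT, evict 3, frames=[7,2] (faults so far: 3)
  step 5: ref 5 -> FAULT, evict 2, frames=[7,5] (faults so far: 4)
  step 6: ref 2 -> FAULT, evict 7, frames=[2,5] (faults so far: 5)
  step 7: ref 7 -> FAULT, evict 5, frames=[2,7] (faults so far: 6)
  step 8: ref 5 -> FAULT, evict 2, frames=[5,7] (faults so far: 7)
  step 9: ref 7 -> HIT, frames=[5,7] (faults so far: 7)
  step 10: ref 5 -> HIT, frames=[5,7] (faults so far: 7)
  step 11: ref 6 -> FAULT, evict 7, frames=[5,6] (faults so far: 8)
  step 12: ref 5 -> HIT, frames=[5,6] (faults so far: 8)
  step 13: ref 4 -> FAULT, evict 5, frames=[4,6] (faults so far: 9)
  step 14: ref 6 -> HIT, frames=[4,6] (faults so far: 9)
  FIFO total faults: 9
--- LRU ---
  step 0: ref 3 -> FAULT, frames=[3,-] (faults so far: 1)
  step 1: ref 3 -> HIT, frames=[3,-] (faults so far: 1)
  step 2: ref 3 -> HIT, frames=[3,-] (faults so far: 1)
  step 3: ref 2 -> FAULT, frames=[3,2] (faults so far: 2)
  step 4: ref 7 -> FAULT, evict 3, frames=[7,2] (faults so far: 3)
  step 5: ref 5 -> FAULT, evict 2, frames=[7,5] (faults so far: 4)
  step 6: ref 2 -> FAULT, evict 7, frames=[2,5] (faults so far: 5)
  step 7: ref 7 -> FAULT, evict 5, frames=[2,7] (faults so far: 6)
  step 8: ref 5 -> FAULT, evict 2, frames=[5,7] (faults so far: 7)
  step 9: ref 7 -> HIT, frames=[5,7] (faults so far: 7)
  step 10: ref 5 -> HIT, frames=[5,7] (faults so far: 7)
  step 11: ref 6 -> FAULT, evict 7, frames=[5,6] (faults so far: 8)
  step 12: ref 5 -> HIT, frames=[5,6] (faults so far: 8)
  step 13: ref 4 -> FAULT, evict 6, frames=[5,4] (faults so far: 9)
  step 14: ref 6 -> FAULT, evict 5, frames=[6,4] (faults so far: 10)
  LRU total faults: 10
--- Optimal ---
  step 0: ref 3 -> FAULT, frames=[3,-] (faults so far: 1)
  step 1: ref 3 -> HIT, frames=[3,-] (faults so far: 1)
  step 2: ref 3 -> HIT, frames=[3,-] (faults so far: 1)
  step 3: ref 2 -> FAULT, frames=[3,2] (faults so far: 2)
  step 4: ref 7 -> FAULT, evict 3, frames=[7,2] (faults so far: 3)
  step 5: ref 5 -> FAULT, evict 7, frames=[5,2] (faults so far: 4)
  step 6: ref 2 -> HIT, frames=[5,2] (faults so far: 4)
  step 7: ref 7 -> FAULT, evict 2, frames=[5,7] (faults so far: 5)
  step 8: ref 5 -> HIT, frames=[5,7] (faults so far: 5)
  step 9: ref 7 -> HIT, frames=[5,7] (faults so far: 5)
  step 10: ref 5 -> HIT, frames=[5,7] (faults so far: 5)
  step 11: ref 6 -> FAULT, evict 7, frames=[5,6] (faults so far: 6)
  step 12: ref 5 -> HIT, frames=[5,6] (faults so far: 6)
  step 13: ref 4 -> FAULT, evict 5, frames=[4,6] (faults so far: 7)
  step 14: ref 6 -> HIT, frames=[4,6] (faults so far: 7)
  Optimal total faults: 7

Answer: 9 10 7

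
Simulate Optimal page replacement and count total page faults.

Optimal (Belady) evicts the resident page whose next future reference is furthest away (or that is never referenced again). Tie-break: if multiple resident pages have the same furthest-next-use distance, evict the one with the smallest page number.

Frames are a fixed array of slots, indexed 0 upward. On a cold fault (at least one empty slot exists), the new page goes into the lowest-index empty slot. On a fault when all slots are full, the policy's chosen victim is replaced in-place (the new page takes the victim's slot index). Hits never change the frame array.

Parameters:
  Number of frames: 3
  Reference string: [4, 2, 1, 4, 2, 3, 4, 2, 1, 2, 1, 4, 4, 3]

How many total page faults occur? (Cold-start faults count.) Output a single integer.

Answer: 6

Derivation:
Step 0: ref 4 → FAULT, frames=[4,-,-]
Step 1: ref 2 → FAULT, frames=[4,2,-]
Step 2: ref 1 → FAULT, frames=[4,2,1]
Step 3: ref 4 → HIT, frames=[4,2,1]
Step 4: ref 2 → HIT, frames=[4,2,1]
Step 5: ref 3 → FAULT (evict 1), frames=[4,2,3]
Step 6: ref 4 → HIT, frames=[4,2,3]
Step 7: ref 2 → HIT, frames=[4,2,3]
Step 8: ref 1 → FAULT (evict 3), frames=[4,2,1]
Step 9: ref 2 → HIT, frames=[4,2,1]
Step 10: ref 1 → HIT, frames=[4,2,1]
Step 11: ref 4 → HIT, frames=[4,2,1]
Step 12: ref 4 → HIT, frames=[4,2,1]
Step 13: ref 3 → FAULT (evict 1), frames=[4,2,3]
Total faults: 6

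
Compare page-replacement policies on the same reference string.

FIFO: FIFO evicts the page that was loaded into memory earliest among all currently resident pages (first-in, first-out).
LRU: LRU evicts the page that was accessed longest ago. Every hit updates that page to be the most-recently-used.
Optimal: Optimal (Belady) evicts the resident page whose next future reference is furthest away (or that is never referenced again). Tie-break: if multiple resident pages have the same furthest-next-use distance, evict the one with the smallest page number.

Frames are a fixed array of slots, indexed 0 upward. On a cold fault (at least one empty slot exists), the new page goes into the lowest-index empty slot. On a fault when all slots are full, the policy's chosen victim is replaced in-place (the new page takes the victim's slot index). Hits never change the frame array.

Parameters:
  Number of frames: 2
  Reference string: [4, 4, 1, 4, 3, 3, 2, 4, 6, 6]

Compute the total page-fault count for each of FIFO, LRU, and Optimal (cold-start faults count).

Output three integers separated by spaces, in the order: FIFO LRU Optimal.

--- FIFO ---
  step 0: ref 4 -> FAULT, frames=[4,-] (faults so far: 1)
  step 1: ref 4 -> HIT, frames=[4,-] (faults so far: 1)
  step 2: ref 1 -> FAULT, frames=[4,1] (faults so far: 2)
  step 3: ref 4 -> HIT, frames=[4,1] (faults so far: 2)
  step 4: ref 3 -> FAULT, evict 4, frames=[3,1] (faults so far: 3)
  step 5: ref 3 -> HIT, frames=[3,1] (faults so far: 3)
  step 6: ref 2 -> FAULT, evict 1, frames=[3,2] (faults so far: 4)
  step 7: ref 4 -> FAULT, evict 3, frames=[4,2] (faults so far: 5)
  step 8: ref 6 -> FAULT, evict 2, frames=[4,6] (faults so far: 6)
  step 9: ref 6 -> HIT, frames=[4,6] (faults so far: 6)
  FIFO total faults: 6
--- LRU ---
  step 0: ref 4 -> FAULT, frames=[4,-] (faults so far: 1)
  step 1: ref 4 -> HIT, frames=[4,-] (faults so far: 1)
  step 2: ref 1 -> FAULT, frames=[4,1] (faults so far: 2)
  step 3: ref 4 -> HIT, frames=[4,1] (faults so far: 2)
  step 4: ref 3 -> FAULT, evict 1, frames=[4,3] (faults so far: 3)
  step 5: ref 3 -> HIT, frames=[4,3] (faults so far: 3)
  step 6: ref 2 -> FAULT, evict 4, frames=[2,3] (faults so far: 4)
  step 7: ref 4 -> FAULT, evict 3, frames=[2,4] (faults so far: 5)
  step 8: ref 6 -> FAULT, evict 2, frames=[6,4] (faults so far: 6)
  step 9: ref 6 -> HIT, frames=[6,4] (faults so far: 6)
  LRU total faults: 6
--- Optimal ---
  step 0: ref 4 -> FAULT, frames=[4,-] (faults so far: 1)
  step 1: ref 4 -> HIT, frames=[4,-] (faults so far: 1)
  step 2: ref 1 -> FAULT, frames=[4,1] (faults so far: 2)
  step 3: ref 4 -> HIT, frames=[4,1] (faults so far: 2)
  step 4: ref 3 -> FAULT, evict 1, frames=[4,3] (faults so far: 3)
  step 5: ref 3 -> HIT, frames=[4,3] (faults so far: 3)
  step 6: ref 2 -> FAULT, evict 3, frames=[4,2] (faults so far: 4)
  step 7: ref 4 -> HIT, frames=[4,2] (faults so far: 4)
  step 8: ref 6 -> FAULT, evict 2, frames=[4,6] (faults so far: 5)
  step 9: ref 6 -> HIT, frames=[4,6] (faults so far: 5)
  Optimal total faults: 5

Answer: 6 6 5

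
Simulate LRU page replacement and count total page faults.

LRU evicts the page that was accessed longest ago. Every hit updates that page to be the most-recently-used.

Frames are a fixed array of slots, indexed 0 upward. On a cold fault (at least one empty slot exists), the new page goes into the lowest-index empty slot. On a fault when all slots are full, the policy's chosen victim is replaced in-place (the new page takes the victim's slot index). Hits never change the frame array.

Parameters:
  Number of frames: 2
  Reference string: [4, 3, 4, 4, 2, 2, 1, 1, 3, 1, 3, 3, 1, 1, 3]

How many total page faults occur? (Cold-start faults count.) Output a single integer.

Step 0: ref 4 → FAULT, frames=[4,-]
Step 1: ref 3 → FAULT, frames=[4,3]
Step 2: ref 4 → HIT, frames=[4,3]
Step 3: ref 4 → HIT, frames=[4,3]
Step 4: ref 2 → FAULT (evict 3), frames=[4,2]
Step 5: ref 2 → HIT, frames=[4,2]
Step 6: ref 1 → FAULT (evict 4), frames=[1,2]
Step 7: ref 1 → HIT, frames=[1,2]
Step 8: ref 3 → FAULT (evict 2), frames=[1,3]
Step 9: ref 1 → HIT, frames=[1,3]
Step 10: ref 3 → HIT, frames=[1,3]
Step 11: ref 3 → HIT, frames=[1,3]
Step 12: ref 1 → HIT, frames=[1,3]
Step 13: ref 1 → HIT, frames=[1,3]
Step 14: ref 3 → HIT, frames=[1,3]
Total faults: 5

Answer: 5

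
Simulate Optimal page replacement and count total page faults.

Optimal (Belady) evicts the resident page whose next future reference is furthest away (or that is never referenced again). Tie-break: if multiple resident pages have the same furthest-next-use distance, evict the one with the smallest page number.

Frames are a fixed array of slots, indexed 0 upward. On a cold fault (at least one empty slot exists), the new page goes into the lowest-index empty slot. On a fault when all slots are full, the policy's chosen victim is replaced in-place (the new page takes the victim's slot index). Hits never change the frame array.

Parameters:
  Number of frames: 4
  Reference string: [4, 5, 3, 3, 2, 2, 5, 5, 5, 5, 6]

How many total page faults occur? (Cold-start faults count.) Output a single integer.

Step 0: ref 4 → FAULT, frames=[4,-,-,-]
Step 1: ref 5 → FAULT, frames=[4,5,-,-]
Step 2: ref 3 → FAULT, frames=[4,5,3,-]
Step 3: ref 3 → HIT, frames=[4,5,3,-]
Step 4: ref 2 → FAULT, frames=[4,5,3,2]
Step 5: ref 2 → HIT, frames=[4,5,3,2]
Step 6: ref 5 → HIT, frames=[4,5,3,2]
Step 7: ref 5 → HIT, frames=[4,5,3,2]
Step 8: ref 5 → HIT, frames=[4,5,3,2]
Step 9: ref 5 → HIT, frames=[4,5,3,2]
Step 10: ref 6 → FAULT (evict 2), frames=[4,5,3,6]
Total faults: 5

Answer: 5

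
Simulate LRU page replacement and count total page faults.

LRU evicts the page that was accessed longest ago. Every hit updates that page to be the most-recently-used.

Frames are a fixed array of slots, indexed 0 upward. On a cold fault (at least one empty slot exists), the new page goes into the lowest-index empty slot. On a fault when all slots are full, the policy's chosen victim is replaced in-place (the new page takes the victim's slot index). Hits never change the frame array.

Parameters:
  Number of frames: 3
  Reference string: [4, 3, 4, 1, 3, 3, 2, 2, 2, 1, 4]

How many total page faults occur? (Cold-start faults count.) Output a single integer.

Answer: 5

Derivation:
Step 0: ref 4 → FAULT, frames=[4,-,-]
Step 1: ref 3 → FAULT, frames=[4,3,-]
Step 2: ref 4 → HIT, frames=[4,3,-]
Step 3: ref 1 → FAULT, frames=[4,3,1]
Step 4: ref 3 → HIT, frames=[4,3,1]
Step 5: ref 3 → HIT, frames=[4,3,1]
Step 6: ref 2 → FAULT (evict 4), frames=[2,3,1]
Step 7: ref 2 → HIT, frames=[2,3,1]
Step 8: ref 2 → HIT, frames=[2,3,1]
Step 9: ref 1 → HIT, frames=[2,3,1]
Step 10: ref 4 → FAULT (evict 3), frames=[2,4,1]
Total faults: 5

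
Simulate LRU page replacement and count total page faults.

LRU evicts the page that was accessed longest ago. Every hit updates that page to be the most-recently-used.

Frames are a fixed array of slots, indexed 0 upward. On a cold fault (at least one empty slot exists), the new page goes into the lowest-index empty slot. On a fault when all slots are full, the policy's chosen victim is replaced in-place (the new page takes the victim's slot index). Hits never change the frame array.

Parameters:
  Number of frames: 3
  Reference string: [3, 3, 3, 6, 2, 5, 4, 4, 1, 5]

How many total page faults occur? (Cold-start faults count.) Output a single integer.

Answer: 6

Derivation:
Step 0: ref 3 → FAULT, frames=[3,-,-]
Step 1: ref 3 → HIT, frames=[3,-,-]
Step 2: ref 3 → HIT, frames=[3,-,-]
Step 3: ref 6 → FAULT, frames=[3,6,-]
Step 4: ref 2 → FAULT, frames=[3,6,2]
Step 5: ref 5 → FAULT (evict 3), frames=[5,6,2]
Step 6: ref 4 → FAULT (evict 6), frames=[5,4,2]
Step 7: ref 4 → HIT, frames=[5,4,2]
Step 8: ref 1 → FAULT (evict 2), frames=[5,4,1]
Step 9: ref 5 → HIT, frames=[5,4,1]
Total faults: 6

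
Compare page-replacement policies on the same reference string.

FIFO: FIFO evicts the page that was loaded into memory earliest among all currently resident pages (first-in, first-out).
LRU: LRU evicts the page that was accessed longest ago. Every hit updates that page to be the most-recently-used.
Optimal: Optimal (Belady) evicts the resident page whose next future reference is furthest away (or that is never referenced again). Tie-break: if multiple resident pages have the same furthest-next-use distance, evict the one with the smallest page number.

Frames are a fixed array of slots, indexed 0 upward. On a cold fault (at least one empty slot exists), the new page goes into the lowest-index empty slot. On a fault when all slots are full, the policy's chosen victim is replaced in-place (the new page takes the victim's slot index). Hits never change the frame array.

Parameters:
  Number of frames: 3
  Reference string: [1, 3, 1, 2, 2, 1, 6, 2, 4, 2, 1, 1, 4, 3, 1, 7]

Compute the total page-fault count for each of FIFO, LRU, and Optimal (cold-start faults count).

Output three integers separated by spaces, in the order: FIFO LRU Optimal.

--- FIFO ---
  step 0: ref 1 -> FAULT, frames=[1,-,-] (faults so far: 1)
  step 1: ref 3 -> FAULT, frames=[1,3,-] (faults so far: 2)
  step 2: ref 1 -> HIT, frames=[1,3,-] (faults so far: 2)
  step 3: ref 2 -> FAULT, frames=[1,3,2] (faults so far: 3)
  step 4: ref 2 -> HIT, frames=[1,3,2] (faults so far: 3)
  step 5: ref 1 -> HIT, frames=[1,3,2] (faults so far: 3)
  step 6: ref 6 -> FAULT, evict 1, frames=[6,3,2] (faults so far: 4)
  step 7: ref 2 -> HIT, frames=[6,3,2] (faults so far: 4)
  step 8: ref 4 -> FAULT, evict 3, frames=[6,4,2] (faults so far: 5)
  step 9: ref 2 -> HIT, frames=[6,4,2] (faults so far: 5)
  step 10: ref 1 -> FAULT, evict 2, frames=[6,4,1] (faults so far: 6)
  step 11: ref 1 -> HIT, frames=[6,4,1] (faults so far: 6)
  step 12: ref 4 -> HIT, frames=[6,4,1] (faults so far: 6)
  step 13: ref 3 -> FAULT, evict 6, frames=[3,4,1] (faults so far: 7)
  step 14: ref 1 -> HIT, frames=[3,4,1] (faults so far: 7)
  step 15: ref 7 -> FAULT, evict 4, frames=[3,7,1] (faults so far: 8)
  FIFO total faults: 8
--- LRU ---
  step 0: ref 1 -> FAULT, frames=[1,-,-] (faults so far: 1)
  step 1: ref 3 -> FAULT, frames=[1,3,-] (faults so far: 2)
  step 2: ref 1 -> HIT, frames=[1,3,-] (faults so far: 2)
  step 3: ref 2 -> FAULT, frames=[1,3,2] (faults so far: 3)
  step 4: ref 2 -> HIT, frames=[1,3,2] (faults so far: 3)
  step 5: ref 1 -> HIT, frames=[1,3,2] (faults so far: 3)
  step 6: ref 6 -> FAULT, evict 3, frames=[1,6,2] (faults so far: 4)
  step 7: ref 2 -> HIT, frames=[1,6,2] (faults so far: 4)
  step 8: ref 4 -> FAULT, evict 1, frames=[4,6,2] (faults so far: 5)
  step 9: ref 2 -> HIT, frames=[4,6,2] (faults so far: 5)
  step 10: ref 1 -> FAULT, evict 6, frames=[4,1,2] (faults so far: 6)
  step 11: ref 1 -> HIT, frames=[4,1,2] (faults so far: 6)
  step 12: ref 4 -> HIT, frames=[4,1,2] (faults so far: 6)
  step 13: ref 3 -> FAULT, evict 2, frames=[4,1,3] (faults so far: 7)
  step 14: ref 1 -> HIT, frames=[4,1,3] (faults so far: 7)
  step 15: ref 7 -> FAULT, evict 4, frames=[7,1,3] (faults so far: 8)
  LRU total faults: 8
--- Optimal ---
  step 0: ref 1 -> FAULT, frames=[1,-,-] (faults so far: 1)
  step 1: ref 3 -> FAULT, frames=[1,3,-] (faults so far: 2)
  step 2: ref 1 -> HIT, frames=[1,3,-] (faults so far: 2)
  step 3: ref 2 -> FAULT, frames=[1,3,2] (faults so far: 3)
  step 4: ref 2 -> HIT, frames=[1,3,2] (faults so far: 3)
  step 5: ref 1 -> HIT, frames=[1,3,2] (faults so far: 3)
  step 6: ref 6 -> FAULT, evict 3, frames=[1,6,2] (faults so far: 4)
  step 7: ref 2 -> HIT, frames=[1,6,2] (faults so far: 4)
  step 8: ref 4 -> FAULT, evict 6, frames=[1,4,2] (faults so far: 5)
  step 9: ref 2 -> HIT, frames=[1,4,2] (faults so far: 5)
  step 10: ref 1 -> HIT, frames=[1,4,2] (faults so far: 5)
  step 11: ref 1 -> HIT, frames=[1,4,2] (faults so far: 5)
  step 12: ref 4 -> HIT, frames=[1,4,2] (faults so far: 5)
  step 13: ref 3 -> FAULT, evict 2, frames=[1,4,3] (faults so far: 6)
  step 14: ref 1 -> HIT, frames=[1,4,3] (faults so far: 6)
  step 15: ref 7 -> FAULT, evict 1, frames=[7,4,3] (faults so far: 7)
  Optimal total faults: 7

Answer: 8 8 7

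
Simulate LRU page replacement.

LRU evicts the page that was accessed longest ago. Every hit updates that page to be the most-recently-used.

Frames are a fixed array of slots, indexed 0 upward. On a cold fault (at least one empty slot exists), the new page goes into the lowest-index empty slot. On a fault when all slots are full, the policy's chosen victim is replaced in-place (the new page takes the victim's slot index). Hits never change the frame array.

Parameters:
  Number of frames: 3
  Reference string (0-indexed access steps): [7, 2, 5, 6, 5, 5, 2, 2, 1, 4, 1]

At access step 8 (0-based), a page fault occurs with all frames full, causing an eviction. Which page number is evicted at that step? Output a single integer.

Step 0: ref 7 -> FAULT, frames=[7,-,-]
Step 1: ref 2 -> FAULT, frames=[7,2,-]
Step 2: ref 5 -> FAULT, frames=[7,2,5]
Step 3: ref 6 -> FAULT, evict 7, frames=[6,2,5]
Step 4: ref 5 -> HIT, frames=[6,2,5]
Step 5: ref 5 -> HIT, frames=[6,2,5]
Step 6: ref 2 -> HIT, frames=[6,2,5]
Step 7: ref 2 -> HIT, frames=[6,2,5]
Step 8: ref 1 -> FAULT, evict 6, frames=[1,2,5]
At step 8: evicted page 6

Answer: 6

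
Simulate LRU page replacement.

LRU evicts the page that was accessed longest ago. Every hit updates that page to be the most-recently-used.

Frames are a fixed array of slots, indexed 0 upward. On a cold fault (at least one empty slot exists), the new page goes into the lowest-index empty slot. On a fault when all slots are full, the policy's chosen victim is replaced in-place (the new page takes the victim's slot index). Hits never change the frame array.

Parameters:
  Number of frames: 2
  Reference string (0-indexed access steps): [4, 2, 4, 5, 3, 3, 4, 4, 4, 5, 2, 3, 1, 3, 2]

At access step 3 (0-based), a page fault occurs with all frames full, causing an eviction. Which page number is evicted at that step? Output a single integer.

Answer: 2

Derivation:
Step 0: ref 4 -> FAULT, frames=[4,-]
Step 1: ref 2 -> FAULT, frames=[4,2]
Step 2: ref 4 -> HIT, frames=[4,2]
Step 3: ref 5 -> FAULT, evict 2, frames=[4,5]
At step 3: evicted page 2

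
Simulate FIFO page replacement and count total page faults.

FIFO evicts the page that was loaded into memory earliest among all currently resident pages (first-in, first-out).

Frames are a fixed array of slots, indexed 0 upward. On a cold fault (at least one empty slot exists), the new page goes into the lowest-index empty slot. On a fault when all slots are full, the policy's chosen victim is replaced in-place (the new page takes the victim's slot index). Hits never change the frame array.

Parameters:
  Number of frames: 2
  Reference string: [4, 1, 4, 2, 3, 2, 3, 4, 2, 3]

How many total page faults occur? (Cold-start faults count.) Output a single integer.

Step 0: ref 4 → FAULT, frames=[4,-]
Step 1: ref 1 → FAULT, frames=[4,1]
Step 2: ref 4 → HIT, frames=[4,1]
Step 3: ref 2 → FAULT (evict 4), frames=[2,1]
Step 4: ref 3 → FAULT (evict 1), frames=[2,3]
Step 5: ref 2 → HIT, frames=[2,3]
Step 6: ref 3 → HIT, frames=[2,3]
Step 7: ref 4 → FAULT (evict 2), frames=[4,3]
Step 8: ref 2 → FAULT (evict 3), frames=[4,2]
Step 9: ref 3 → FAULT (evict 4), frames=[3,2]
Total faults: 7

Answer: 7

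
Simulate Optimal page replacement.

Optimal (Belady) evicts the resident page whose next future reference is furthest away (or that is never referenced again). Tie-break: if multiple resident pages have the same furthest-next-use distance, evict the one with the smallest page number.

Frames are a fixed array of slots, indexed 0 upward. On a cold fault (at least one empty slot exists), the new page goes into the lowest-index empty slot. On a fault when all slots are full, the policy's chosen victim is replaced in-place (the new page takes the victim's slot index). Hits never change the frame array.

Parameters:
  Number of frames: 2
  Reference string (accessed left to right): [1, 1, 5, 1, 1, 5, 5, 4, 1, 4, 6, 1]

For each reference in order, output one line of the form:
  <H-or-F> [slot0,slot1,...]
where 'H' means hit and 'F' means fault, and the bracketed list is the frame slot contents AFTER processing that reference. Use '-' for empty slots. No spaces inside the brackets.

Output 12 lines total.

F [1,-]
H [1,-]
F [1,5]
H [1,5]
H [1,5]
H [1,5]
H [1,5]
F [1,4]
H [1,4]
H [1,4]
F [1,6]
H [1,6]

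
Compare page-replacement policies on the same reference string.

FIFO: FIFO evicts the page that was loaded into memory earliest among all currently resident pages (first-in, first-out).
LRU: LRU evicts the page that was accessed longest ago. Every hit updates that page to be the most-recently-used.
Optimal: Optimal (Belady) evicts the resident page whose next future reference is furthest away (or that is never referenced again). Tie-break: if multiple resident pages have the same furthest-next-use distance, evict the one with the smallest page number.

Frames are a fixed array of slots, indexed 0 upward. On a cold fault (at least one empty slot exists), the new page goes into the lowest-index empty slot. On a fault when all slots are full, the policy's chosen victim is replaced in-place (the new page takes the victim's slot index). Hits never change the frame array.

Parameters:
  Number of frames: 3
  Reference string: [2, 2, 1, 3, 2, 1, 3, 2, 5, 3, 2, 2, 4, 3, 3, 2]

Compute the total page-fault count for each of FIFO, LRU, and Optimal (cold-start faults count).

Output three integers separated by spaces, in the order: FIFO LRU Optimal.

--- FIFO ---
  step 0: ref 2 -> FAULT, frames=[2,-,-] (faults so far: 1)
  step 1: ref 2 -> HIT, frames=[2,-,-] (faults so far: 1)
  step 2: ref 1 -> FAULT, frames=[2,1,-] (faults so far: 2)
  step 3: ref 3 -> FAULT, frames=[2,1,3] (faults so far: 3)
  step 4: ref 2 -> HIT, frames=[2,1,3] (faults so far: 3)
  step 5: ref 1 -> HIT, frames=[2,1,3] (faults so far: 3)
  step 6: ref 3 -> HIT, frames=[2,1,3] (faults so far: 3)
  step 7: ref 2 -> HIT, frames=[2,1,3] (faults so far: 3)
  step 8: ref 5 -> FAULT, evict 2, frames=[5,1,3] (faults so far: 4)
  step 9: ref 3 -> HIT, frames=[5,1,3] (faults so far: 4)
  step 10: ref 2 -> FAULT, evict 1, frames=[5,2,3] (faults so far: 5)
  step 11: ref 2 -> HIT, frames=[5,2,3] (faults so far: 5)
  step 12: ref 4 -> FAULT, evict 3, frames=[5,2,4] (faults so far: 6)
  step 13: ref 3 -> FAULT, evict 5, frames=[3,2,4] (faults so far: 7)
  step 14: ref 3 -> HIT, frames=[3,2,4] (faults so far: 7)
  step 15: ref 2 -> HIT, frames=[3,2,4] (faults so far: 7)
  FIFO total faults: 7
--- LRU ---
  step 0: ref 2 -> FAULT, frames=[2,-,-] (faults so far: 1)
  step 1: ref 2 -> HIT, frames=[2,-,-] (faults so far: 1)
  step 2: ref 1 -> FAULT, frames=[2,1,-] (faults so far: 2)
  step 3: ref 3 -> FAULT, frames=[2,1,3] (faults so far: 3)
  step 4: ref 2 -> HIT, frames=[2,1,3] (faults so far: 3)
  step 5: ref 1 -> HIT, frames=[2,1,3] (faults so far: 3)
  step 6: ref 3 -> HIT, frames=[2,1,3] (faults so far: 3)
  step 7: ref 2 -> HIT, frames=[2,1,3] (faults so far: 3)
  step 8: ref 5 -> FAULT, evict 1, frames=[2,5,3] (faults so far: 4)
  step 9: ref 3 -> HIT, frames=[2,5,3] (faults so far: 4)
  step 10: ref 2 -> HIT, frames=[2,5,3] (faults so far: 4)
  step 11: ref 2 -> HIT, frames=[2,5,3] (faults so far: 4)
  step 12: ref 4 -> FAULT, evict 5, frames=[2,4,3] (faults so far: 5)
  step 13: ref 3 -> HIT, frames=[2,4,3] (faults so far: 5)
  step 14: ref 3 -> HIT, frames=[2,4,3] (faults so far: 5)
  step 15: ref 2 -> HIT, frames=[2,4,3] (faults so far: 5)
  LRU total faults: 5
--- Optimal ---
  step 0: ref 2 -> FAULT, frames=[2,-,-] (faults so far: 1)
  step 1: ref 2 -> HIT, frames=[2,-,-] (faults so far: 1)
  step 2: ref 1 -> FAULT, frames=[2,1,-] (faults so far: 2)
  step 3: ref 3 -> FAULT, frames=[2,1,3] (faults so far: 3)
  step 4: ref 2 -> HIT, frames=[2,1,3] (faults so far: 3)
  step 5: ref 1 -> HIT, frames=[2,1,3] (faults so far: 3)
  step 6: ref 3 -> HIT, frames=[2,1,3] (faults so far: 3)
  step 7: ref 2 -> HIT, frames=[2,1,3] (faults so far: 3)
  step 8: ref 5 -> FAULT, evict 1, frames=[2,5,3] (faults so far: 4)
  step 9: ref 3 -> HIT, frames=[2,5,3] (faults so far: 4)
  step 10: ref 2 -> HIT, frames=[2,5,3] (faults so far: 4)
  step 11: ref 2 -> HIT, frames=[2,5,3] (faults so far: 4)
  step 12: ref 4 -> FAULT, evict 5, frames=[2,4,3] (faults so far: 5)
  step 13: ref 3 -> HIT, frames=[2,4,3] (faults so far: 5)
  step 14: ref 3 -> HIT, frames=[2,4,3] (faults so far: 5)
  step 15: ref 2 -> HIT, frames=[2,4,3] (faults so far: 5)
  Optimal total faults: 5

Answer: 7 5 5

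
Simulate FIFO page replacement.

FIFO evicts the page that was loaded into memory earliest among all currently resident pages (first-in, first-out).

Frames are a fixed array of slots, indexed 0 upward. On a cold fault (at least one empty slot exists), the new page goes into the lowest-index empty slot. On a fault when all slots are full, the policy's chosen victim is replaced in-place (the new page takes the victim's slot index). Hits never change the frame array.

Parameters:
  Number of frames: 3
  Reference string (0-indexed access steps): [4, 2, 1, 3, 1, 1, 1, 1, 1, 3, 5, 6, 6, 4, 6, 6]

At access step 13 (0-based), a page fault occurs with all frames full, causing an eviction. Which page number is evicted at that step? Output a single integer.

Answer: 3

Derivation:
Step 0: ref 4 -> FAULT, frames=[4,-,-]
Step 1: ref 2 -> FAULT, frames=[4,2,-]
Step 2: ref 1 -> FAULT, frames=[4,2,1]
Step 3: ref 3 -> FAULT, evict 4, frames=[3,2,1]
Step 4: ref 1 -> HIT, frames=[3,2,1]
Step 5: ref 1 -> HIT, frames=[3,2,1]
Step 6: ref 1 -> HIT, frames=[3,2,1]
Step 7: ref 1 -> HIT, frames=[3,2,1]
Step 8: ref 1 -> HIT, frames=[3,2,1]
Step 9: ref 3 -> HIT, frames=[3,2,1]
Step 10: ref 5 -> FAULT, evict 2, frames=[3,5,1]
Step 11: ref 6 -> FAULT, evict 1, frames=[3,5,6]
Step 12: ref 6 -> HIT, frames=[3,5,6]
Step 13: ref 4 -> FAULT, evict 3, frames=[4,5,6]
At step 13: evicted page 3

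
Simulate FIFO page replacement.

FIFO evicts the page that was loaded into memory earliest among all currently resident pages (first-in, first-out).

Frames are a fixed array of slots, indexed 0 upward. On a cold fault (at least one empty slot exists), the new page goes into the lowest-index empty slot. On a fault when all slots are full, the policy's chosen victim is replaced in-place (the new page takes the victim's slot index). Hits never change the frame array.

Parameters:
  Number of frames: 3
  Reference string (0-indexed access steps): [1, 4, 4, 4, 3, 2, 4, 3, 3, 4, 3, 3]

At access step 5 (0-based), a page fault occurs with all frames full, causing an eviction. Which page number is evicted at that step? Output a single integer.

Step 0: ref 1 -> FAULT, frames=[1,-,-]
Step 1: ref 4 -> FAULT, frames=[1,4,-]
Step 2: ref 4 -> HIT, frames=[1,4,-]
Step 3: ref 4 -> HIT, frames=[1,4,-]
Step 4: ref 3 -> FAULT, frames=[1,4,3]
Step 5: ref 2 -> FAULT, evict 1, frames=[2,4,3]
At step 5: evicted page 1

Answer: 1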